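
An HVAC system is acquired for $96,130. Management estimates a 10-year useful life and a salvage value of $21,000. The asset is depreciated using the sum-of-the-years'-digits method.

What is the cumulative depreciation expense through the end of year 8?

Depreciable base = $96,130 − $21,000 = $75,130.
Sum of the years' digits = 10+9+8+7+6+5+4+3+2+1 = 55.
Year 1: $75,130 × 10/55 = $13,660. Book value $82,470.
Year 2: $75,130 × 9/55 = $12,294. Book value $70,176.
Year 3: $75,130 × 8/55 = $10,928. Book value $59,248.
Year 4: $75,130 × 7/55 = $9,562. Book value $49,686.
Year 5: $75,130 × 6/55 = $8,196. Book value $41,490.
Year 6: $75,130 × 5/55 = $6,830. Book value $34,660.
Year 7: $75,130 × 4/55 = $5,464. Book value $29,196.
Year 8: $75,130 × 3/55 = $4,098. Book value $25,098.
Accumulated through year 8 = $96,130 − $25,098 = $71,032.

$71,032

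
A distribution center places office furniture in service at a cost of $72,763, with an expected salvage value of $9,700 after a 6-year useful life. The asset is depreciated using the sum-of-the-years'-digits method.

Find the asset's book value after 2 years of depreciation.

$39,730

Depreciable base = $72,763 − $9,700 = $63,063.
Sum of the years' digits = 6+5+4+3+2+1 = 21.
Year 1: $63,063 × 6/21 = $18,018. Book value $54,745.
Year 2: $63,063 × 5/21 = $15,015. Book value $39,730.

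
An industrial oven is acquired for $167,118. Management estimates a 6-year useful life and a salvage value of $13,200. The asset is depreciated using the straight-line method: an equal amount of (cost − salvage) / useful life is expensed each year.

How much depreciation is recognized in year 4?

Depreciable base = $167,118 − $13,200 = $153,918.
Annual expense = $153,918 / 6 = $25,653.

$25,653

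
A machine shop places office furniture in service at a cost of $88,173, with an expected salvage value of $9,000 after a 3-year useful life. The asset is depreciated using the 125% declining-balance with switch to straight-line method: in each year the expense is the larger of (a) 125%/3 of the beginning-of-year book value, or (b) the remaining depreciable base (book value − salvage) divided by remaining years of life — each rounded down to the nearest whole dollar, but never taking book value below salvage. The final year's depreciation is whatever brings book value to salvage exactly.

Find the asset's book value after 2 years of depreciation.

Depreciable base = $88,173 − $9,000 = $79,173.
Year 1: DB = ⌊$88,173 × 125%/3⌋ = $36,738; SL = ⌊$79,173/3⌋ = $26,391 → take DB $36,738. Book value $51,435.
Year 2: DB = ⌊$51,435 × 125%/3⌋ = $21,431; SL = ⌊$42,435/2⌋ = $21,217 → take DB $21,431. Book value $30,004.

$30,004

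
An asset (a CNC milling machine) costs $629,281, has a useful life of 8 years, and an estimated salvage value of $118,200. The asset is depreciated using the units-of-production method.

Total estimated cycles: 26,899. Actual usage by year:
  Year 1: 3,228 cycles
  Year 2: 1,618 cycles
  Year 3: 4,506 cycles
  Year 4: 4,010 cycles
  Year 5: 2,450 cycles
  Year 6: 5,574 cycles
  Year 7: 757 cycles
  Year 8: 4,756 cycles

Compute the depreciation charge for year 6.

Depreciable base = $629,281 − $118,200 = $511,081.
Rate = $511,081 / 26,899 cycles = $19 per cycle.
Year 1: 3,228 × $19 = $61,332. Book value $567,949.
Year 2: 1,618 × $19 = $30,742. Book value $537,207.
Year 3: 4,506 × $19 = $85,614. Book value $451,593.
Year 4: 4,010 × $19 = $76,190. Book value $375,403.
Year 5: 2,450 × $19 = $46,550. Book value $328,853.
Year 6: 5,574 × $19 = $105,906. Book value $222,947.

$105,906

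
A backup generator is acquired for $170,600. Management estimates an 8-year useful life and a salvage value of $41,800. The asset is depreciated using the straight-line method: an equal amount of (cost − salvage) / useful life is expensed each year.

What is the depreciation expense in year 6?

Depreciable base = $170,600 − $41,800 = $128,800.
Annual expense = $128,800 / 8 = $16,100.

$16,100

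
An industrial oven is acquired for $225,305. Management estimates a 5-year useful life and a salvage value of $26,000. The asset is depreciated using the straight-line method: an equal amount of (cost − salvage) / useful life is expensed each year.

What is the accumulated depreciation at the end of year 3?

$119,583

Depreciable base = $225,305 − $26,000 = $199,305.
Annual expense = $199,305 / 5 = $39,861.
End of year 1: book value $185,444.
End of year 2: book value $145,583.
End of year 3: book value $105,722.
Accumulated through year 3 = $225,305 − $105,722 = $119,583.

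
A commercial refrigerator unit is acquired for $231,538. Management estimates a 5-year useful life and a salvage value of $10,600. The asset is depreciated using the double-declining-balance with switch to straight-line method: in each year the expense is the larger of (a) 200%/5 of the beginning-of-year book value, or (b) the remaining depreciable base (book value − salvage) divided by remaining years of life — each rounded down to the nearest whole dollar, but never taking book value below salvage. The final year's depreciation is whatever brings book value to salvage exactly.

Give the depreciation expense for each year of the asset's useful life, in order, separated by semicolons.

$92,615; $55,569; $33,341; $20,005; $19,408

Depreciable base = $231,538 − $10,600 = $220,938.
Year 1: DB = ⌊$231,538 × 200%/5⌋ = $92,615; SL = ⌊$220,938/5⌋ = $44,187 → take DB $92,615. Book value $138,923.
Year 2: DB = ⌊$138,923 × 200%/5⌋ = $55,569; SL = ⌊$128,323/4⌋ = $32,080 → take DB $55,569. Book value $83,354.
Year 3: DB = ⌊$83,354 × 200%/5⌋ = $33,341; SL = ⌊$72,754/3⌋ = $24,251 → take DB $33,341. Book value $50,013.
Year 4: DB = ⌊$50,013 × 200%/5⌋ = $20,005; SL = ⌊$39,413/2⌋ = $19,706 → take DB $20,005. Book value $30,008.
Year 5 (final): $30,008 − $10,600 = $19,408. Book value $10,600.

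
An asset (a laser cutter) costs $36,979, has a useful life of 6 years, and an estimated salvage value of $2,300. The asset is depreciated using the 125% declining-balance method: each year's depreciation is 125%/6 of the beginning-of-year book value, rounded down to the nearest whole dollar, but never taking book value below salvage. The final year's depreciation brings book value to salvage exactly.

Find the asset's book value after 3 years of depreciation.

Depreciable base = $36,979 − $2,300 = $34,679.
Year 1: ⌊$36,979 × 125%/6⌋ = $7,703. Book value $29,276.
Year 2: ⌊$29,276 × 125%/6⌋ = $6,099. Book value $23,177.
Year 3: ⌊$23,177 × 125%/6⌋ = $4,828. Book value $18,349.

$18,349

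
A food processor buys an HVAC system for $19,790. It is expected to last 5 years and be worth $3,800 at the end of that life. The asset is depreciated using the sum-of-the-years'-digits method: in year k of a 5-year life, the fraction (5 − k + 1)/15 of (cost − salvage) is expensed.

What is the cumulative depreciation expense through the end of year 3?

Depreciable base = $19,790 − $3,800 = $15,990.
Sum of the years' digits = 5+4+3+2+1 = 15.
Year 1: $15,990 × 5/15 = $5,330. Book value $14,460.
Year 2: $15,990 × 4/15 = $4,264. Book value $10,196.
Year 3: $15,990 × 3/15 = $3,198. Book value $6,998.
Accumulated through year 3 = $19,790 − $6,998 = $12,792.

$12,792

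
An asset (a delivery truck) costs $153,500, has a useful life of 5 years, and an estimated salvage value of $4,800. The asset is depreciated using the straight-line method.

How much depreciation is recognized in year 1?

$29,740

Depreciable base = $153,500 − $4,800 = $148,700.
Annual expense = $148,700 / 5 = $29,740.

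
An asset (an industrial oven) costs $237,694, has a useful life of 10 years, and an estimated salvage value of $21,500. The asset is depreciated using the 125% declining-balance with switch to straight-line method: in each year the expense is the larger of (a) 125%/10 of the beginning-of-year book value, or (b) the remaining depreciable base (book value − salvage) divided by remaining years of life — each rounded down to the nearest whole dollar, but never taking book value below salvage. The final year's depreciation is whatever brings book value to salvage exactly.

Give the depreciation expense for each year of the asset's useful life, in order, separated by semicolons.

Depreciable base = $237,694 − $21,500 = $216,194.
Year 1: DB = ⌊$237,694 × 125%/10⌋ = $29,711; SL = ⌊$216,194/10⌋ = $21,619 → take DB $29,711. Book value $207,983.
Year 2: DB = ⌊$207,983 × 125%/10⌋ = $25,997; SL = ⌊$186,483/9⌋ = $20,720 → take DB $25,997. Book value $181,986.
Year 3: DB = ⌊$181,986 × 125%/10⌋ = $22,748; SL = ⌊$160,486/8⌋ = $20,060 → take DB $22,748. Book value $159,238.
Year 4: DB = ⌊$159,238 × 125%/10⌋ = $19,904; SL = ⌊$137,738/7⌋ = $19,676 → take DB $19,904. Book value $139,334.
Year 5: DB = ⌊$139,334 × 125%/10⌋ = $17,416; SL = ⌊$117,834/6⌋ = $19,639 → take SL $19,639. Book value $119,695.
Year 6: DB = ⌊$119,695 × 125%/10⌋ = $14,961; SL = ⌊$98,195/5⌋ = $19,639 → take SL $19,639. Book value $100,056.
Year 7: DB = ⌊$100,056 × 125%/10⌋ = $12,507; SL = ⌊$78,556/4⌋ = $19,639 → take SL $19,639. Book value $80,417.
Year 8: DB = ⌊$80,417 × 125%/10⌋ = $10,052; SL = ⌊$58,917/3⌋ = $19,639 → take SL $19,639. Book value $60,778.
Year 9: DB = ⌊$60,778 × 125%/10⌋ = $7,597; SL = ⌊$39,278/2⌋ = $19,639 → take SL $19,639. Book value $41,139.
Year 10 (final): $41,139 − $21,500 = $19,639. Book value $21,500.

$29,711; $25,997; $22,748; $19,904; $19,639; $19,639; $19,639; $19,639; $19,639; $19,639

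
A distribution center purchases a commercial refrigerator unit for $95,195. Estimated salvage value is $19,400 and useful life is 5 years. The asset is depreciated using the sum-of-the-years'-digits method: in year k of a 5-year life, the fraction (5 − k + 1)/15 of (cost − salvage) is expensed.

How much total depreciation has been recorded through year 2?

$45,477

Depreciable base = $95,195 − $19,400 = $75,795.
Sum of the years' digits = 5+4+3+2+1 = 15.
Year 1: $75,795 × 5/15 = $25,265. Book value $69,930.
Year 2: $75,795 × 4/15 = $20,212. Book value $49,718.
Accumulated through year 2 = $95,195 − $49,718 = $45,477.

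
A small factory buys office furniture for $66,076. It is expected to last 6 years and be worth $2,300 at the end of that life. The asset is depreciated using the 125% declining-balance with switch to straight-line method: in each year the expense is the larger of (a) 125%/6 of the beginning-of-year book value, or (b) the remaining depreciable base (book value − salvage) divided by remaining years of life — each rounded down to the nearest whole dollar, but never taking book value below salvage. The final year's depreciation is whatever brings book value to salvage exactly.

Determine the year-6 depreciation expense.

Depreciable base = $66,076 − $2,300 = $63,776.
Year 1: DB = ⌊$66,076 × 125%/6⌋ = $13,765; SL = ⌊$63,776/6⌋ = $10,629 → take DB $13,765. Book value $52,311.
Year 2: DB = ⌊$52,311 × 125%/6⌋ = $10,898; SL = ⌊$50,011/5⌋ = $10,002 → take DB $10,898. Book value $41,413.
Year 3: DB = ⌊$41,413 × 125%/6⌋ = $8,627; SL = ⌊$39,113/4⌋ = $9,778 → take SL $9,778. Book value $31,635.
Year 4: DB = ⌊$31,635 × 125%/6⌋ = $6,590; SL = ⌊$29,335/3⌋ = $9,778 → take SL $9,778. Book value $21,857.
Year 5: DB = ⌊$21,857 × 125%/6⌋ = $4,553; SL = ⌊$19,557/2⌋ = $9,778 → take SL $9,778. Book value $12,079.
Year 6 (final): $12,079 − $2,300 = $9,779. Book value $2,300.

$9,779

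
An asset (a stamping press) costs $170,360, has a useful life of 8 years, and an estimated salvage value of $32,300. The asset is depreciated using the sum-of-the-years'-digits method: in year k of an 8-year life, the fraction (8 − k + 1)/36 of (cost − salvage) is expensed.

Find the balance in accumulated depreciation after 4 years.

$99,710

Depreciable base = $170,360 − $32,300 = $138,060.
Sum of the years' digits = 8+7+6+5+4+3+2+1 = 36.
Year 1: $138,060 × 8/36 = $30,680. Book value $139,680.
Year 2: $138,060 × 7/36 = $26,845. Book value $112,835.
Year 3: $138,060 × 6/36 = $23,010. Book value $89,825.
Year 4: $138,060 × 5/36 = $19,175. Book value $70,650.
Accumulated through year 4 = $170,360 − $70,650 = $99,710.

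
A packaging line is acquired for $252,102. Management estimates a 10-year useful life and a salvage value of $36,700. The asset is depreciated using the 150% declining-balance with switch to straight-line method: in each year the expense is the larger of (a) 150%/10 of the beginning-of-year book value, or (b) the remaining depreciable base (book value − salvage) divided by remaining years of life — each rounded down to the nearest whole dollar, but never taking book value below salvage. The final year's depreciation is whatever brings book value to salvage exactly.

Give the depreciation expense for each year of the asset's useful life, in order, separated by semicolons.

$37,815; $32,143; $27,321; $23,223; $19,740; $16,779; $14,595; $14,595; $14,595; $14,596

Depreciable base = $252,102 − $36,700 = $215,402.
Year 1: DB = ⌊$252,102 × 150%/10⌋ = $37,815; SL = ⌊$215,402/10⌋ = $21,540 → take DB $37,815. Book value $214,287.
Year 2: DB = ⌊$214,287 × 150%/10⌋ = $32,143; SL = ⌊$177,587/9⌋ = $19,731 → take DB $32,143. Book value $182,144.
Year 3: DB = ⌊$182,144 × 150%/10⌋ = $27,321; SL = ⌊$145,444/8⌋ = $18,180 → take DB $27,321. Book value $154,823.
Year 4: DB = ⌊$154,823 × 150%/10⌋ = $23,223; SL = ⌊$118,123/7⌋ = $16,874 → take DB $23,223. Book value $131,600.
Year 5: DB = ⌊$131,600 × 150%/10⌋ = $19,740; SL = ⌊$94,900/6⌋ = $15,816 → take DB $19,740. Book value $111,860.
Year 6: DB = ⌊$111,860 × 150%/10⌋ = $16,779; SL = ⌊$75,160/5⌋ = $15,032 → take DB $16,779. Book value $95,081.
Year 7: DB = ⌊$95,081 × 150%/10⌋ = $14,262; SL = ⌊$58,381/4⌋ = $14,595 → take SL $14,595. Book value $80,486.
Year 8: DB = ⌊$80,486 × 150%/10⌋ = $12,072; SL = ⌊$43,786/3⌋ = $14,595 → take SL $14,595. Book value $65,891.
Year 9: DB = ⌊$65,891 × 150%/10⌋ = $9,883; SL = ⌊$29,191/2⌋ = $14,595 → take SL $14,595. Book value $51,296.
Year 10 (final): $51,296 − $36,700 = $14,596. Book value $36,700.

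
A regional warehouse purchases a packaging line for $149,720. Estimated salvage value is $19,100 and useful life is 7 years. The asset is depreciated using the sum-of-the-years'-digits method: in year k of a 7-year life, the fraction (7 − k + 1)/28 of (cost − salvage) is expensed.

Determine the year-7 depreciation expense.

Depreciable base = $149,720 − $19,100 = $130,620.
Sum of the years' digits = 7+6+5+4+3+2+1 = 28.
Year 1: $130,620 × 7/28 = $32,655. Book value $117,065.
Year 2: $130,620 × 6/28 = $27,990. Book value $89,075.
Year 3: $130,620 × 5/28 = $23,325. Book value $65,750.
Year 4: $130,620 × 4/28 = $18,660. Book value $47,090.
Year 5: $130,620 × 3/28 = $13,995. Book value $33,095.
Year 6: $130,620 × 2/28 = $9,330. Book value $23,765.
Year 7: $130,620 × 1/28 = $4,665. Book value $19,100.

$4,665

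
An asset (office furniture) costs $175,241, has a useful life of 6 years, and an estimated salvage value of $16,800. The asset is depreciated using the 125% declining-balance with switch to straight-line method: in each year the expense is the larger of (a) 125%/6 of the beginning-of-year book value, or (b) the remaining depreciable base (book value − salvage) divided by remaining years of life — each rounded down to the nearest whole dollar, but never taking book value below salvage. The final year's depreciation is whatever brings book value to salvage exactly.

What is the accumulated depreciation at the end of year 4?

$111,925

Depreciable base = $175,241 − $16,800 = $158,441.
Year 1: DB = ⌊$175,241 × 125%/6⌋ = $36,508; SL = ⌊$158,441/6⌋ = $26,406 → take DB $36,508. Book value $138,733.
Year 2: DB = ⌊$138,733 × 125%/6⌋ = $28,902; SL = ⌊$121,933/5⌋ = $24,386 → take DB $28,902. Book value $109,831.
Year 3: DB = ⌊$109,831 × 125%/6⌋ = $22,881; SL = ⌊$93,031/4⌋ = $23,257 → take SL $23,257. Book value $86,574.
Year 4: DB = ⌊$86,574 × 125%/6⌋ = $18,036; SL = ⌊$69,774/3⌋ = $23,258 → take SL $23,258. Book value $63,316.
Accumulated through year 4 = $175,241 − $63,316 = $111,925.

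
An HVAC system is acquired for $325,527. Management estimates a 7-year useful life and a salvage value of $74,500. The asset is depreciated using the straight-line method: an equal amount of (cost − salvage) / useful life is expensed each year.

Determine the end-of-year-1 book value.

Depreciable base = $325,527 − $74,500 = $251,027.
Annual expense = $251,027 / 7 = $35,861.
End of year 1: book value $289,666.

$289,666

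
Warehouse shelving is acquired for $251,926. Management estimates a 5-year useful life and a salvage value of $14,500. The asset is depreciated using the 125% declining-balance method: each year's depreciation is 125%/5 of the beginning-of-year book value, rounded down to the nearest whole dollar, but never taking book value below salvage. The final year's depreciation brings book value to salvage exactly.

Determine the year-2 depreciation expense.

$47,236

Depreciable base = $251,926 − $14,500 = $237,426.
Year 1: ⌊$251,926 × 125%/5⌋ = $62,981. Book value $188,945.
Year 2: ⌊$188,945 × 125%/5⌋ = $47,236. Book value $141,709.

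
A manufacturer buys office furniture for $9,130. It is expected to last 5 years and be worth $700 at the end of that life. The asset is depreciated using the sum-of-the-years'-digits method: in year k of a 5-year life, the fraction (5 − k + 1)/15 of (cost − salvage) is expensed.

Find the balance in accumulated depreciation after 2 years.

Depreciable base = $9,130 − $700 = $8,430.
Sum of the years' digits = 5+4+3+2+1 = 15.
Year 1: $8,430 × 5/15 = $2,810. Book value $6,320.
Year 2: $8,430 × 4/15 = $2,248. Book value $4,072.
Accumulated through year 2 = $9,130 − $4,072 = $5,058.

$5,058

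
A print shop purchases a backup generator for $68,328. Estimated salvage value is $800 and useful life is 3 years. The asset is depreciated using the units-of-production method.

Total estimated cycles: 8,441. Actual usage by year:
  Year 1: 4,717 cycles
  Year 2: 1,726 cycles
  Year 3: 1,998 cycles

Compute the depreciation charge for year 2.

$13,808

Depreciable base = $68,328 − $800 = $67,528.
Rate = $67,528 / 8,441 cycles = $8 per cycle.
Year 1: 4,717 × $8 = $37,736. Book value $30,592.
Year 2: 1,726 × $8 = $13,808. Book value $16,784.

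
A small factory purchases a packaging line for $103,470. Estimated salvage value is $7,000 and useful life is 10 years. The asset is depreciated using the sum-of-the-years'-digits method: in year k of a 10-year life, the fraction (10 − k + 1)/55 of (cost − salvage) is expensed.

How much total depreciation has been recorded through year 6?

$78,930

Depreciable base = $103,470 − $7,000 = $96,470.
Sum of the years' digits = 10+9+8+7+6+5+4+3+2+1 = 55.
Year 1: $96,470 × 10/55 = $17,540. Book value $85,930.
Year 2: $96,470 × 9/55 = $15,786. Book value $70,144.
Year 3: $96,470 × 8/55 = $14,032. Book value $56,112.
Year 4: $96,470 × 7/55 = $12,278. Book value $43,834.
Year 5: $96,470 × 6/55 = $10,524. Book value $33,310.
Year 6: $96,470 × 5/55 = $8,770. Book value $24,540.
Accumulated through year 6 = $103,470 − $24,540 = $78,930.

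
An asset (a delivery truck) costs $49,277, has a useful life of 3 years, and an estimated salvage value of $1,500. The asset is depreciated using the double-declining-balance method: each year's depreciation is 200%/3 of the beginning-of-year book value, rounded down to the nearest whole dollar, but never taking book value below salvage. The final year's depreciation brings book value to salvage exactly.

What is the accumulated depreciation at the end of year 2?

Depreciable base = $49,277 − $1,500 = $47,777.
Year 1: ⌊$49,277 × 200%/3⌋ = $32,851. Book value $16,426.
Year 2: ⌊$16,426 × 200%/3⌋ = $10,950. Book value $5,476.
Accumulated through year 2 = $49,277 − $5,476 = $43,801.

$43,801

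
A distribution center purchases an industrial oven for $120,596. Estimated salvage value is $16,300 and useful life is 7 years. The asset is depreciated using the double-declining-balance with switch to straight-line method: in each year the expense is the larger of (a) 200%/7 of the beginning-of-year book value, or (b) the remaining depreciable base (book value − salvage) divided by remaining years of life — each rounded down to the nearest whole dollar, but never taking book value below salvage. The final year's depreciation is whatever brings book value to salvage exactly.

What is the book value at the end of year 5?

Depreciable base = $120,596 − $16,300 = $104,296.
Year 1: DB = ⌊$120,596 × 200%/7⌋ = $34,456; SL = ⌊$104,296/7⌋ = $14,899 → take DB $34,456. Book value $86,140.
Year 2: DB = ⌊$86,140 × 200%/7⌋ = $24,611; SL = ⌊$69,840/6⌋ = $11,640 → take DB $24,611. Book value $61,529.
Year 3: DB = ⌊$61,529 × 200%/7⌋ = $17,579; SL = ⌊$45,229/5⌋ = $9,045 → take DB $17,579. Book value $43,950.
Year 4: DB = ⌊$43,950 × 200%/7⌋ = $12,557; SL = ⌊$27,650/4⌋ = $6,912 → take DB $12,557. Book value $31,393.
Year 5: DB = ⌊$31,393 × 200%/7⌋ = $8,969; SL = ⌊$15,093/3⌋ = $5,031 → take DB $8,969. Book value $22,424.

$22,424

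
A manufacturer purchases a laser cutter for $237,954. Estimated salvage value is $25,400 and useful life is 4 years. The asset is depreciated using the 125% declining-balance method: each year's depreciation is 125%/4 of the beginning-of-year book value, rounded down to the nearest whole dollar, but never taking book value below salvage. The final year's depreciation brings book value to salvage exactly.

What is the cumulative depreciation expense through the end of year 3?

Depreciable base = $237,954 − $25,400 = $212,554.
Year 1: ⌊$237,954 × 125%/4⌋ = $74,360. Book value $163,594.
Year 2: ⌊$163,594 × 125%/4⌋ = $51,123. Book value $112,471.
Year 3: ⌊$112,471 × 125%/4⌋ = $35,147. Book value $77,324.
Accumulated through year 3 = $237,954 − $77,324 = $160,630.

$160,630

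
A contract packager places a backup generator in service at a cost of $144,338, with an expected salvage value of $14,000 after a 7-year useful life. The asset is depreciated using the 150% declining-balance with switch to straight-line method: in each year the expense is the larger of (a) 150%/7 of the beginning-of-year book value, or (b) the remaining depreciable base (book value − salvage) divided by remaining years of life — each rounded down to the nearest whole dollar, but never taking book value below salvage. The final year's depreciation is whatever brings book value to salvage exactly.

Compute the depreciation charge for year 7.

Depreciable base = $144,338 − $14,000 = $130,338.
Year 1: DB = ⌊$144,338 × 150%/7⌋ = $30,929; SL = ⌊$130,338/7⌋ = $18,619 → take DB $30,929. Book value $113,409.
Year 2: DB = ⌊$113,409 × 150%/7⌋ = $24,301; SL = ⌊$99,409/6⌋ = $16,568 → take DB $24,301. Book value $89,108.
Year 3: DB = ⌊$89,108 × 150%/7⌋ = $19,094; SL = ⌊$75,108/5⌋ = $15,021 → take DB $19,094. Book value $70,014.
Year 4: DB = ⌊$70,014 × 150%/7⌋ = $15,003; SL = ⌊$56,014/4⌋ = $14,003 → take DB $15,003. Book value $55,011.
Year 5: DB = ⌊$55,011 × 150%/7⌋ = $11,788; SL = ⌊$41,011/3⌋ = $13,670 → take SL $13,670. Book value $41,341.
Year 6: DB = ⌊$41,341 × 150%/7⌋ = $8,858; SL = ⌊$27,341/2⌋ = $13,670 → take SL $13,670. Book value $27,671.
Year 7 (final): $27,671 − $14,000 = $13,671. Book value $14,000.

$13,671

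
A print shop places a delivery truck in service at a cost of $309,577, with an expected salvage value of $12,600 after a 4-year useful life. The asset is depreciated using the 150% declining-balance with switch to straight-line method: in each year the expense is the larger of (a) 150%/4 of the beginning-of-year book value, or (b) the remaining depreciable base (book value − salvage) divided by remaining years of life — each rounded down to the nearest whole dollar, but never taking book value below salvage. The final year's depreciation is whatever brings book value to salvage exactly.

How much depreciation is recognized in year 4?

Depreciable base = $309,577 − $12,600 = $296,977.
Year 1: DB = ⌊$309,577 × 150%/4⌋ = $116,091; SL = ⌊$296,977/4⌋ = $74,244 → take DB $116,091. Book value $193,486.
Year 2: DB = ⌊$193,486 × 150%/4⌋ = $72,557; SL = ⌊$180,886/3⌋ = $60,295 → take DB $72,557. Book value $120,929.
Year 3: DB = ⌊$120,929 × 150%/4⌋ = $45,348; SL = ⌊$108,329/2⌋ = $54,164 → take SL $54,164. Book value $66,765.
Year 4 (final): $66,765 − $12,600 = $54,165. Book value $12,600.

$54,165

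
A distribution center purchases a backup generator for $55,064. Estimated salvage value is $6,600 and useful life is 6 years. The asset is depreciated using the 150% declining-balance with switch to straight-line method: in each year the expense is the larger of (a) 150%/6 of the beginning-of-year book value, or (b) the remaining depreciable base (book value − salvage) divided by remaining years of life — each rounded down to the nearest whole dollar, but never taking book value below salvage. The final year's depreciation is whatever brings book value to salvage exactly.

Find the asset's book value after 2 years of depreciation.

Depreciable base = $55,064 − $6,600 = $48,464.
Year 1: DB = ⌊$55,064 × 150%/6⌋ = $13,766; SL = ⌊$48,464/6⌋ = $8,077 → take DB $13,766. Book value $41,298.
Year 2: DB = ⌊$41,298 × 150%/6⌋ = $10,324; SL = ⌊$34,698/5⌋ = $6,939 → take DB $10,324. Book value $30,974.

$30,974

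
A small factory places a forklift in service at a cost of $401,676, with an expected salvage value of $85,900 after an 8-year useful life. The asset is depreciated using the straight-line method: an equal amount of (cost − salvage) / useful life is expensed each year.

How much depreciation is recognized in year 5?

$39,472

Depreciable base = $401,676 − $85,900 = $315,776.
Annual expense = $315,776 / 8 = $39,472.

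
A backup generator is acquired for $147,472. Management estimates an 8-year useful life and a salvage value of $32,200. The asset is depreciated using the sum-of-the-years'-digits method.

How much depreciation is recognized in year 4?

$16,010

Depreciable base = $147,472 − $32,200 = $115,272.
Sum of the years' digits = 8+7+6+5+4+3+2+1 = 36.
Year 1: $115,272 × 8/36 = $25,616. Book value $121,856.
Year 2: $115,272 × 7/36 = $22,414. Book value $99,442.
Year 3: $115,272 × 6/36 = $19,212. Book value $80,230.
Year 4: $115,272 × 5/36 = $16,010. Book value $64,220.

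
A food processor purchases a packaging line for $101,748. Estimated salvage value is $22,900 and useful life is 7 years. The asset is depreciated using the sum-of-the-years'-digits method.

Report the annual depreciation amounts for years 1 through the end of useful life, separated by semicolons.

Depreciable base = $101,748 − $22,900 = $78,848.
Sum of the years' digits = 7+6+5+4+3+2+1 = 28.
Year 1: $78,848 × 7/28 = $19,712. Book value $82,036.
Year 2: $78,848 × 6/28 = $16,896. Book value $65,140.
Year 3: $78,848 × 5/28 = $14,080. Book value $51,060.
Year 4: $78,848 × 4/28 = $11,264. Book value $39,796.
Year 5: $78,848 × 3/28 = $8,448. Book value $31,348.
Year 6: $78,848 × 2/28 = $5,632. Book value $25,716.
Year 7: $78,848 × 1/28 = $2,816. Book value $22,900.

$19,712; $16,896; $14,080; $11,264; $8,448; $5,632; $2,816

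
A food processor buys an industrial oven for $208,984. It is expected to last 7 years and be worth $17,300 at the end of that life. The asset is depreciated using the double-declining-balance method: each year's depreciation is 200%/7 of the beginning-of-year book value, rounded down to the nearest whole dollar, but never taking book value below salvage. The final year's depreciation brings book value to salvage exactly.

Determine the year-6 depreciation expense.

Depreciable base = $208,984 − $17,300 = $191,684.
Year 1: ⌊$208,984 × 200%/7⌋ = $59,709. Book value $149,275.
Year 2: ⌊$149,275 × 200%/7⌋ = $42,650. Book value $106,625.
Year 3: ⌊$106,625 × 200%/7⌋ = $30,464. Book value $76,161.
Year 4: ⌊$76,161 × 200%/7⌋ = $21,760. Book value $54,401.
Year 5: ⌊$54,401 × 200%/7⌋ = $15,543. Book value $38,858.
Year 6: ⌊$38,858 × 200%/7⌋ = $11,102. Book value $27,756.

$11,102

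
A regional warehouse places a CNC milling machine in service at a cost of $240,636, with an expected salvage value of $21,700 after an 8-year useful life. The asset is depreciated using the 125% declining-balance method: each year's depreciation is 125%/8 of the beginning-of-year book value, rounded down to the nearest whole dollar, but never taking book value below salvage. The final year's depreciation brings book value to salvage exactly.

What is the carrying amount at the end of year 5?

Depreciable base = $240,636 − $21,700 = $218,936.
Year 1: ⌊$240,636 × 125%/8⌋ = $37,599. Book value $203,037.
Year 2: ⌊$203,037 × 125%/8⌋ = $31,724. Book value $171,313.
Year 3: ⌊$171,313 × 125%/8⌋ = $26,767. Book value $144,546.
Year 4: ⌊$144,546 × 125%/8⌋ = $22,585. Book value $121,961.
Year 5: ⌊$121,961 × 125%/8⌋ = $19,056. Book value $102,905.

$102,905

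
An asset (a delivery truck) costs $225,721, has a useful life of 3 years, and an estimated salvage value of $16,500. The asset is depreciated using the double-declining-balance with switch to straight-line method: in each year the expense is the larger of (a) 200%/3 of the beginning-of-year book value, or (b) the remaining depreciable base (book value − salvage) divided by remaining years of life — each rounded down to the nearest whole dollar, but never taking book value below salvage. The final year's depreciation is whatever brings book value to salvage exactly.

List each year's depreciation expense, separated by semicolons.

Depreciable base = $225,721 − $16,500 = $209,221.
Year 1: DB = ⌊$225,721 × 200%/3⌋ = $150,480; SL = ⌊$209,221/3⌋ = $69,740 → take DB $150,480. Book value $75,241.
Year 2: DB = ⌊$75,241 × 200%/3⌋ = $50,160; SL = ⌊$58,741/2⌋ = $29,370 → take DB $50,160. Book value $25,081.
Year 3 (final): $25,081 − $16,500 = $8,581. Book value $16,500.

$150,480; $50,160; $8,581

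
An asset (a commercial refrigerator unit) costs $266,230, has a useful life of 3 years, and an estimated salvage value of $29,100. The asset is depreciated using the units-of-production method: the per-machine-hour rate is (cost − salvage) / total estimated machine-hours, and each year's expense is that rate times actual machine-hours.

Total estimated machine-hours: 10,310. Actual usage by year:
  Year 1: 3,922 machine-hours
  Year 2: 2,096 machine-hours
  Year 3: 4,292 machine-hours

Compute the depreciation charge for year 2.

Depreciable base = $266,230 − $29,100 = $237,130.
Rate = $237,130 / 10,310 machine-hours = $23 per machine-hour.
Year 1: 3,922 × $23 = $90,206. Book value $176,024.
Year 2: 2,096 × $23 = $48,208. Book value $127,816.

$48,208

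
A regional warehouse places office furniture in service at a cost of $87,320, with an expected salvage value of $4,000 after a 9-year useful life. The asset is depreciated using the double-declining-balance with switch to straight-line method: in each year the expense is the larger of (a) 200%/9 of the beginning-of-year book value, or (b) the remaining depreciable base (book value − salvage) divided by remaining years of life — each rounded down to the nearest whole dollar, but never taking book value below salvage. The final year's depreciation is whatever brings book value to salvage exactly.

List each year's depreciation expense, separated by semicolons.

Depreciable base = $87,320 − $4,000 = $83,320.
Year 1: DB = ⌊$87,320 × 200%/9⌋ = $19,404; SL = ⌊$83,320/9⌋ = $9,257 → take DB $19,404. Book value $67,916.
Year 2: DB = ⌊$67,916 × 200%/9⌋ = $15,092; SL = ⌊$63,916/8⌋ = $7,989 → take DB $15,092. Book value $52,824.
Year 3: DB = ⌊$52,824 × 200%/9⌋ = $11,738; SL = ⌊$48,824/7⌋ = $6,974 → take DB $11,738. Book value $41,086.
Year 4: DB = ⌊$41,086 × 200%/9⌋ = $9,130; SL = ⌊$37,086/6⌋ = $6,181 → take DB $9,130. Book value $31,956.
Year 5: DB = ⌊$31,956 × 200%/9⌋ = $7,101; SL = ⌊$27,956/5⌋ = $5,591 → take DB $7,101. Book value $24,855.
Year 6: DB = ⌊$24,855 × 200%/9⌋ = $5,523; SL = ⌊$20,855/4⌋ = $5,213 → take DB $5,523. Book value $19,332.
Year 7: DB = ⌊$19,332 × 200%/9⌋ = $4,296; SL = ⌊$15,332/3⌋ = $5,110 → take SL $5,110. Book value $14,222.
Year 8: DB = ⌊$14,222 × 200%/9⌋ = $3,160; SL = ⌊$10,222/2⌋ = $5,111 → take SL $5,111. Book value $9,111.
Year 9 (final): $9,111 − $4,000 = $5,111. Book value $4,000.

$19,404; $15,092; $11,738; $9,130; $7,101; $5,523; $5,110; $5,111; $5,111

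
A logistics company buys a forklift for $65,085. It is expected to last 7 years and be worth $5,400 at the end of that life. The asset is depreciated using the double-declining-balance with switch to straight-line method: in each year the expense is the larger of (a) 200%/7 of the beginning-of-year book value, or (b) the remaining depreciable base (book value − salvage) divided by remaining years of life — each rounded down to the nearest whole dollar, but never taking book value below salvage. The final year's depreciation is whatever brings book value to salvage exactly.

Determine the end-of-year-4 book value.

$16,943

Depreciable base = $65,085 − $5,400 = $59,685.
Year 1: DB = ⌊$65,085 × 200%/7⌋ = $18,595; SL = ⌊$59,685/7⌋ = $8,526 → take DB $18,595. Book value $46,490.
Year 2: DB = ⌊$46,490 × 200%/7⌋ = $13,282; SL = ⌊$41,090/6⌋ = $6,848 → take DB $13,282. Book value $33,208.
Year 3: DB = ⌊$33,208 × 200%/7⌋ = $9,488; SL = ⌊$27,808/5⌋ = $5,561 → take DB $9,488. Book value $23,720.
Year 4: DB = ⌊$23,720 × 200%/7⌋ = $6,777; SL = ⌊$18,320/4⌋ = $4,580 → take DB $6,777. Book value $16,943.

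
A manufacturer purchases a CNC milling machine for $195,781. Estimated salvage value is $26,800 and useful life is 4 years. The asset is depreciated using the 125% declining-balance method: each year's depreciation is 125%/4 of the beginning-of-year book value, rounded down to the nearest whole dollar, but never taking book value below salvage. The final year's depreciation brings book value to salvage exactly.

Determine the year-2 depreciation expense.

Depreciable base = $195,781 − $26,800 = $168,981.
Year 1: ⌊$195,781 × 125%/4⌋ = $61,181. Book value $134,600.
Year 2: ⌊$134,600 × 125%/4⌋ = $42,062. Book value $92,538.

$42,062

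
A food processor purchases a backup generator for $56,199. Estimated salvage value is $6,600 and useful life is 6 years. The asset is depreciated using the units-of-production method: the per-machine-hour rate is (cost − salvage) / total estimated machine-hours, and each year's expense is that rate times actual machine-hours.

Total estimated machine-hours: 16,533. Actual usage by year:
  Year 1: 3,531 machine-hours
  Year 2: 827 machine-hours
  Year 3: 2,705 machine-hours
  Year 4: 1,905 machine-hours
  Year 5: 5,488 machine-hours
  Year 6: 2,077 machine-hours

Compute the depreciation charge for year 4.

Depreciable base = $56,199 − $6,600 = $49,599.
Rate = $49,599 / 16,533 machine-hours = $3 per machine-hour.
Year 1: 3,531 × $3 = $10,593. Book value $45,606.
Year 2: 827 × $3 = $2,481. Book value $43,125.
Year 3: 2,705 × $3 = $8,115. Book value $35,010.
Year 4: 1,905 × $3 = $5,715. Book value $29,295.

$5,715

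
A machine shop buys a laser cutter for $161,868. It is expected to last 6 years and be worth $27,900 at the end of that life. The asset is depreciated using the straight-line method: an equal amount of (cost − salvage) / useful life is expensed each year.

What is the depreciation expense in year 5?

Depreciable base = $161,868 − $27,900 = $133,968.
Annual expense = $133,968 / 6 = $22,328.

$22,328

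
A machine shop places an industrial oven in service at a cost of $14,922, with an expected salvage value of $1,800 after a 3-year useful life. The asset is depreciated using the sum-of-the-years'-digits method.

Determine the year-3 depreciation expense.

$2,187

Depreciable base = $14,922 − $1,800 = $13,122.
Sum of the years' digits = 3+2+1 = 6.
Year 1: $13,122 × 3/6 = $6,561. Book value $8,361.
Year 2: $13,122 × 2/6 = $4,374. Book value $3,987.
Year 3: $13,122 × 1/6 = $2,187. Book value $1,800.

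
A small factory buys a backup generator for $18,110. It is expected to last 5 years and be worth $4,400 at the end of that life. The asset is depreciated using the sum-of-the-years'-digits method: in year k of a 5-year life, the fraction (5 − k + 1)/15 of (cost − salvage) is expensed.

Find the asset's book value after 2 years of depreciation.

Depreciable base = $18,110 − $4,400 = $13,710.
Sum of the years' digits = 5+4+3+2+1 = 15.
Year 1: $13,710 × 5/15 = $4,570. Book value $13,540.
Year 2: $13,710 × 4/15 = $3,656. Book value $9,884.

$9,884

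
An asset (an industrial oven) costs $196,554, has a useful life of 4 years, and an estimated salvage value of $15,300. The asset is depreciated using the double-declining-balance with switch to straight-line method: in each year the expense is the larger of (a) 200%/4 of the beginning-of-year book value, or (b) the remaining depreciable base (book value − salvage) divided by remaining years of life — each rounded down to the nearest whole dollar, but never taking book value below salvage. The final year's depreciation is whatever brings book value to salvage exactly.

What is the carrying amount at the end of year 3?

Depreciable base = $196,554 − $15,300 = $181,254.
Year 1: DB = ⌊$196,554 × 200%/4⌋ = $98,277; SL = ⌊$181,254/4⌋ = $45,313 → take DB $98,277. Book value $98,277.
Year 2: DB = ⌊$98,277 × 200%/4⌋ = $49,138; SL = ⌊$82,977/3⌋ = $27,659 → take DB $49,138. Book value $49,139.
Year 3: DB = ⌊$49,139 × 200%/4⌋ = $24,569; SL = ⌊$33,839/2⌋ = $16,919 → take DB $24,569. Book value $24,570.

$24,570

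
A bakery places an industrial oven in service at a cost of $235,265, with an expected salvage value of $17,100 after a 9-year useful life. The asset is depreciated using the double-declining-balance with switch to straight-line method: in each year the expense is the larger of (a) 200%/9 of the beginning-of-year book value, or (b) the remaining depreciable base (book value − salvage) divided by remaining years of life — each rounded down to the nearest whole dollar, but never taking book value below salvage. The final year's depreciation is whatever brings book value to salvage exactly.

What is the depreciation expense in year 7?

$11,661

Depreciable base = $235,265 − $17,100 = $218,165.
Year 1: DB = ⌊$235,265 × 200%/9⌋ = $52,281; SL = ⌊$218,165/9⌋ = $24,240 → take DB $52,281. Book value $182,984.
Year 2: DB = ⌊$182,984 × 200%/9⌋ = $40,663; SL = ⌊$165,884/8⌋ = $20,735 → take DB $40,663. Book value $142,321.
Year 3: DB = ⌊$142,321 × 200%/9⌋ = $31,626; SL = ⌊$125,221/7⌋ = $17,888 → take DB $31,626. Book value $110,695.
Year 4: DB = ⌊$110,695 × 200%/9⌋ = $24,598; SL = ⌊$93,595/6⌋ = $15,599 → take DB $24,598. Book value $86,097.
Year 5: DB = ⌊$86,097 × 200%/9⌋ = $19,132; SL = ⌊$68,997/5⌋ = $13,799 → take DB $19,132. Book value $66,965.
Year 6: DB = ⌊$66,965 × 200%/9⌋ = $14,881; SL = ⌊$49,865/4⌋ = $12,466 → take DB $14,881. Book value $52,084.
Year 7: DB = ⌊$52,084 × 200%/9⌋ = $11,574; SL = ⌊$34,984/3⌋ = $11,661 → take SL $11,661. Book value $40,423.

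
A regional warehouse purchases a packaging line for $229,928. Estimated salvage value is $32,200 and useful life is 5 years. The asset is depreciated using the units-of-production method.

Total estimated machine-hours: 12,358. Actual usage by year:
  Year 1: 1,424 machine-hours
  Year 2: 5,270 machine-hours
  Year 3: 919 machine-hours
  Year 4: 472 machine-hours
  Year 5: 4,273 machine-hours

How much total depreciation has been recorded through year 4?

$129,360

Depreciable base = $229,928 − $32,200 = $197,728.
Rate = $197,728 / 12,358 machine-hours = $16 per machine-hour.
Year 1: 1,424 × $16 = $22,784. Book value $207,144.
Year 2: 5,270 × $16 = $84,320. Book value $122,824.
Year 3: 919 × $16 = $14,704. Book value $108,120.
Year 4: 472 × $16 = $7,552. Book value $100,568.
Accumulated through year 4 = $229,928 − $100,568 = $129,360.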